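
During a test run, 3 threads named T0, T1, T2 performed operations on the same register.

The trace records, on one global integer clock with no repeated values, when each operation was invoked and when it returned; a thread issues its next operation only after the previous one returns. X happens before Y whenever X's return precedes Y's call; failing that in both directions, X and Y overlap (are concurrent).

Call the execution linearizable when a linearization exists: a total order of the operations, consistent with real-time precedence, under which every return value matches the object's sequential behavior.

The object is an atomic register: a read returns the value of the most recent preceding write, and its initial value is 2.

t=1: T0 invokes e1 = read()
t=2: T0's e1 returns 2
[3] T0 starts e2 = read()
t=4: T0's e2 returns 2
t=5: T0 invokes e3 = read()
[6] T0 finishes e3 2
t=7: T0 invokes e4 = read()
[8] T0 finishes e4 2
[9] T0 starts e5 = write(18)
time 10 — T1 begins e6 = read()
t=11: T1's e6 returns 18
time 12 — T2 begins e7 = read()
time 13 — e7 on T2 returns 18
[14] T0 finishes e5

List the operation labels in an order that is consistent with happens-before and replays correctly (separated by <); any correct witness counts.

after step 1 (e1 read() → 2): value 2
after step 2 (e2 read() → 2): value 2
after step 3 (e3 read() → 2): value 2
after step 4 (e4 read() → 2): value 2
after step 5 (e5 write(18)): value 18
after step 6 (e6 read() → 18): value 18
after step 7 (e7 read() → 18): value 18

e1 < e2 < e3 < e4 < e5 < e6 < e7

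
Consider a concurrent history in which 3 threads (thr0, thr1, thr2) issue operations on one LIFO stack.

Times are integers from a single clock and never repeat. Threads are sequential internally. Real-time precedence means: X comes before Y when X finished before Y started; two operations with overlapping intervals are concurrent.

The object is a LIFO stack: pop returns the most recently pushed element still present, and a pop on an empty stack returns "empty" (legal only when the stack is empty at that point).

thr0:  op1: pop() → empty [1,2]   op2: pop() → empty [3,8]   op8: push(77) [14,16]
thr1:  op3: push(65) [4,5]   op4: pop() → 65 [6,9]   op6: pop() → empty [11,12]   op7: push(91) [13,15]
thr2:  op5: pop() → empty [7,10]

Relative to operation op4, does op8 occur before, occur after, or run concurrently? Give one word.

after

op8 spans [14,16], op4 spans [6,9]
resp(op4)=9 < inv(op8)=14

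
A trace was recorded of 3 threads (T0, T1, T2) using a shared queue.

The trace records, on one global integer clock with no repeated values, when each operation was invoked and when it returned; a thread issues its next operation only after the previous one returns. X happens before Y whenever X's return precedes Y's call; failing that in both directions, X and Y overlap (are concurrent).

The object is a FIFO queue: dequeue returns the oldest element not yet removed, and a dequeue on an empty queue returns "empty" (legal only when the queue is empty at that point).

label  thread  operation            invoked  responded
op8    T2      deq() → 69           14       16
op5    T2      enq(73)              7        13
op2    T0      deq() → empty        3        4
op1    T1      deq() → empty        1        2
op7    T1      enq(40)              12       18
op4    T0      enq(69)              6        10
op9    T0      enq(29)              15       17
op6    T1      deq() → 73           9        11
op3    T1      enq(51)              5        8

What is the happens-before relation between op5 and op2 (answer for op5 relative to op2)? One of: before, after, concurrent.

after

op5 spans [7,13], op2 spans [3,4]
resp(op2)=4 < inv(op5)=7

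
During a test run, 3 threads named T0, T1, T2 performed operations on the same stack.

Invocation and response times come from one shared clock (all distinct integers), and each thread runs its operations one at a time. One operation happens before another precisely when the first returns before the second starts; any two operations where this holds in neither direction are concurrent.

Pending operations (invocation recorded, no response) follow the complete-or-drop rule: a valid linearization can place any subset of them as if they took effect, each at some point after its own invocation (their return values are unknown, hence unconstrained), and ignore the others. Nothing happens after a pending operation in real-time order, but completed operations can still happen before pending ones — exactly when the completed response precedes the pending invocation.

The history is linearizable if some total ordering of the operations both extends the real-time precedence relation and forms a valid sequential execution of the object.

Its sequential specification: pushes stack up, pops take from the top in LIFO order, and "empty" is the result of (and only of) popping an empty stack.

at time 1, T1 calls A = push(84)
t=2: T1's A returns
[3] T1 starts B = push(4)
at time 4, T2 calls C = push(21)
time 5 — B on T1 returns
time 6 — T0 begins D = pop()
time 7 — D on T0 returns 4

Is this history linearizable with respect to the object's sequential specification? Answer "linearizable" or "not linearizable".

a witness: A, B, D
1. A push(84), leaving stack <84>
2. B push(4), leaving stack <84,4>
3. D pop() → 4, leaving stack <84>

linearizable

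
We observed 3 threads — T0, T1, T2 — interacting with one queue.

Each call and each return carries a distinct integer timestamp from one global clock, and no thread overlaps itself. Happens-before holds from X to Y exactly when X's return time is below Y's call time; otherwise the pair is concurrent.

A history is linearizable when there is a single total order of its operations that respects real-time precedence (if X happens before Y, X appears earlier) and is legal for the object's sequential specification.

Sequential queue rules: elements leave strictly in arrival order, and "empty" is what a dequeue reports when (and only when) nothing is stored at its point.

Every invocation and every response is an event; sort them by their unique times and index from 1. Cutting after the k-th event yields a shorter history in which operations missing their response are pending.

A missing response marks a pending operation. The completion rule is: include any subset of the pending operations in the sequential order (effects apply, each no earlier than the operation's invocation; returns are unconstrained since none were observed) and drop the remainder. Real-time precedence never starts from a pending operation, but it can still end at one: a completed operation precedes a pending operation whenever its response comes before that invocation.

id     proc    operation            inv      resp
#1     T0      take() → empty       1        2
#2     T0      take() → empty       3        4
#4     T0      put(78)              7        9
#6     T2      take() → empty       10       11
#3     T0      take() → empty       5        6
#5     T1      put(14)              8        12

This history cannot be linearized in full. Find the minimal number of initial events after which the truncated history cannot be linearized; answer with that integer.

events 1..10 are linearizable; a witness order is #1, #2, #3, #4:
after step 1 (#1 take() → empty): queue <>
after step 2 (#2 take() → empty): queue <>
after step 3 (#3 take() → empty): queue <>
after step 4 (#4 put(78)): queue <78>
adding event 11 (#6 responds at 11) leaves no legal real-time order
including or dropping the 1 pending operation (#5) in any combination fails
take #1, #2, #3, #4, #6 (pending dropped): step 5 already fails, because #6 take() → empty cannot occur there

11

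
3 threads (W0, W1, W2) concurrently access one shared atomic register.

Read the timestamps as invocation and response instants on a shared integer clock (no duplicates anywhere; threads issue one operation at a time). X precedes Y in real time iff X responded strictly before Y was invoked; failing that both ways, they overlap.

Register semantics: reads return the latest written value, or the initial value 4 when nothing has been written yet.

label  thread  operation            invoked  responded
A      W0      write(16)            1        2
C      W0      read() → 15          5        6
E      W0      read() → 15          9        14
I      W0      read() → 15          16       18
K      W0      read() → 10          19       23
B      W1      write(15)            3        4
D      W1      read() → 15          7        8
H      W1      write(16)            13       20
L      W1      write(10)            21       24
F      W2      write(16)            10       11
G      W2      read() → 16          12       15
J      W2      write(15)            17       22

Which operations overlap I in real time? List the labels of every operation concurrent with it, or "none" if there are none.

I spans [16,18]: anything still running between times 16 and 18 counts as concurrent
A [1,2]: before
B [3,4]: before
C [5,6]: before
D [7,8]: before
E [9,14]: before
F [10,11]: before
G [12,15]: before
H [13,20]: concurrent
J [17,22]: concurrent
K [19,23]: after
L [21,24]: after

H, J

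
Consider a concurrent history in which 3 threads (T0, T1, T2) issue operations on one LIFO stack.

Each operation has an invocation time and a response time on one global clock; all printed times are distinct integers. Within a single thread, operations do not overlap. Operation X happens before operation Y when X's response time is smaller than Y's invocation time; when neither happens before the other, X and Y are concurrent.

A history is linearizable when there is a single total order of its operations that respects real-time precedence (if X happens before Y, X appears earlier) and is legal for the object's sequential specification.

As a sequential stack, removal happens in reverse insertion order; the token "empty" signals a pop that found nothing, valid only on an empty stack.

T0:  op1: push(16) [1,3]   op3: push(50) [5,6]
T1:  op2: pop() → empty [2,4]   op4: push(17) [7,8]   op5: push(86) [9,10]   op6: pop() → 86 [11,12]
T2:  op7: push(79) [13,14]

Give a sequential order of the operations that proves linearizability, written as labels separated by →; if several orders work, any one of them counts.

op2 → op1 → op3 → op4 → op5 → op6 → op7

after step 1 (op2 pop() → empty): stack <>
after step 2 (op1 push(16)): stack <16>
after step 3 (op3 push(50)): stack <16,50>
after step 4 (op4 push(17)): stack <16,50,17>
after step 5 (op5 push(86)): stack <16,50,17,86>
after step 6 (op6 pop() → 86): stack <16,50,17>
after step 7 (op7 push(79)): stack <16,50,17,79>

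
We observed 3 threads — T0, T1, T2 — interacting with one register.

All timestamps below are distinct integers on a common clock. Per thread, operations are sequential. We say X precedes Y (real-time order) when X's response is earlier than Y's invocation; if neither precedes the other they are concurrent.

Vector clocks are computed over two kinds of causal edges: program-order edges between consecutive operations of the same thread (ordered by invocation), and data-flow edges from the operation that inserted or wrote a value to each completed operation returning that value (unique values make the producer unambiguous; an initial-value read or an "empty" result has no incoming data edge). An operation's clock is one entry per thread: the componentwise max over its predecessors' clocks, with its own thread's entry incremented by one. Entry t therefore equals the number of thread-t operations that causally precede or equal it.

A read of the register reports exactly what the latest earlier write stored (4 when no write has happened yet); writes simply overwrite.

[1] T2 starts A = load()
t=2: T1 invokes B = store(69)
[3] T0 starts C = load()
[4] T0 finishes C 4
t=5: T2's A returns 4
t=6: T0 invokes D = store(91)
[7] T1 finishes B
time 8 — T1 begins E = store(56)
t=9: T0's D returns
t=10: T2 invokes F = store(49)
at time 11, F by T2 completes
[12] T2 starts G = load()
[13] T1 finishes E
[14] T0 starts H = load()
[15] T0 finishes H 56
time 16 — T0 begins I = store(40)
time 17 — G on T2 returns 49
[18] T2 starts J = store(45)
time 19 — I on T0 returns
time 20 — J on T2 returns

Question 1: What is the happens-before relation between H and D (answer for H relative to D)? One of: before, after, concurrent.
after

H spans [14,15], D spans [6,9]
resp(D)=9 < inv(H)=14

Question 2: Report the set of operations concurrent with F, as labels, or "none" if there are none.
E

F spans [10,11]: anything still running between times 10 and 11 counts as concurrent
A [1,5]: before
B [2,7]: before
C [3,4]: before
D [6,9]: before
E [8,13]: concurrent
G [12,17]: after
H [14,15]: after
I [16,19]: after
J [18,20]: after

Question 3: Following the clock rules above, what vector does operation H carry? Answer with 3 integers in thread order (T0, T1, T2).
(3, 2, 0)

invoked at 1, A has no predecessors; its own T2 bump gives (0, 0, 1)
invoked at 2, B has no predecessors; its own T1 bump gives (0, 1, 0)
invoked at 3, C has no predecessors; its own T0 bump gives (1, 0, 0)
F, invoked 10, takes VC(A)=(0, 0, 1) under max, adds 1 for T2 → (0, 0, 2)
E, invoked 8, takes VC(B)=(0, 1, 0) under max, adds 1 for T1 → (0, 2, 0)
D, invoked 6, takes VC(C)=(1, 0, 0) under max, adds 1 for T0 → (2, 0, 0)
G, invoked 12, takes VC(F)=(0, 0, 2) under max, adds 1 for T2 → (0, 0, 3)
J, invoked 18, takes VC(G)=(0, 0, 3) under max, adds 1 for T2 → (0, 0, 4)
H, invoked 14, takes VC(D)=(2, 0, 0), VC(E)=(0, 2, 0) under max, adds 1 for T0 → (3, 2, 0)
I, invoked 16, takes VC(H)=(3, 2, 0) under max, adds 1 for T0 → (4, 2, 0)
target: VC(H) = (3, 2, 0)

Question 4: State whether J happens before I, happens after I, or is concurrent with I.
concurrent

J spans [18,20], I spans [16,19]
the intervals overlap in both directions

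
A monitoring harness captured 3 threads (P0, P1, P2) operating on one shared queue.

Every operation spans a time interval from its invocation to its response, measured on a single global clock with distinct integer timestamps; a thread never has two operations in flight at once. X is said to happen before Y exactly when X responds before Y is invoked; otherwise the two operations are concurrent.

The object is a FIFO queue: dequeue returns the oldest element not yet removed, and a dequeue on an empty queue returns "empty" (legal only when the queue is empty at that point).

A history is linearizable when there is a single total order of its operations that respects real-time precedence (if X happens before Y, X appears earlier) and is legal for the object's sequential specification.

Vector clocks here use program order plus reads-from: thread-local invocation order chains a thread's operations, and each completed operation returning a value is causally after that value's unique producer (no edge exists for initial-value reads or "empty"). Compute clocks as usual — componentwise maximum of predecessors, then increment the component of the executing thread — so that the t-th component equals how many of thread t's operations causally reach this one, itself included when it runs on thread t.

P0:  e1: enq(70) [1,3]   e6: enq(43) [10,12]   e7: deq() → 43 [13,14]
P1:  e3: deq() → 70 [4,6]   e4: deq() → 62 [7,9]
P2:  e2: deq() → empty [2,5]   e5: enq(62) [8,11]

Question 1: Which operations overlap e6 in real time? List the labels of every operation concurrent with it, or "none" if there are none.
e5

e6 runs from 10 to 12; window-overlapping ops are concurrent
e1 [1,3]: before
e2 [2,5]: before
e3 [4,6]: before
e4 [7,9]: before
e5 [8,11]: concurrent
e7 [13,14]: after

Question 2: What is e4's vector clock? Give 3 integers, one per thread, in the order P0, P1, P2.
(1, 2, 2)

invoked at 2, e2 has no predecessors; its own P2 bump gives (0, 0, 1)
invoked at 1, e1 has no predecessors; its own P0 bump gives (1, 0, 0)
e5 (invocation 8): componentwise max over VC(e2)=(0, 0, 1), +1 at P2, giving (0, 0, 2)
e3 (invocation 4): componentwise max over VC(e1)=(1, 0, 0), +1 at P1, giving (1, 1, 0)
e6 (invocation 10): componentwise max over VC(e1)=(1, 0, 0), +1 at P0, giving (2, 0, 0)
e7 (invocation 13): componentwise max over VC(e6)=(2, 0, 0), +1 at P0, giving (3, 0, 0)
e4 (invocation 7): componentwise max over VC(e3)=(1, 1, 0), VC(e5)=(0, 0, 2), +1 at P1, giving (1, 2, 2)
target: VC(e4) = (1, 2, 2)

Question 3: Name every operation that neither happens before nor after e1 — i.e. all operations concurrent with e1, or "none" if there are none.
e2

concurrent with e1 ([1,3]): every op whose interval crosses 1..3
e2 [2,5]: concurrent
e3 [4,6]: after
e4 [7,9]: after
e5 [8,11]: after
e6 [10,12]: after
e7 [13,14]: after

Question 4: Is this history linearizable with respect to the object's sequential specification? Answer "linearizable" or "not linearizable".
linearizable

witness order: e1, e3, e2, e5, e4, e6, e7
step 1: e1 enq(70) — queue <70>
step 2: e3 deq() → 70 — queue <>
step 3: e2 deq() → empty — queue <>
step 4: e5 enq(62) — queue <62>
step 5: e4 deq() → 62 — queue <>
step 6: e6 enq(43) — queue <43>
step 7: e7 deq() → 43 — queue <>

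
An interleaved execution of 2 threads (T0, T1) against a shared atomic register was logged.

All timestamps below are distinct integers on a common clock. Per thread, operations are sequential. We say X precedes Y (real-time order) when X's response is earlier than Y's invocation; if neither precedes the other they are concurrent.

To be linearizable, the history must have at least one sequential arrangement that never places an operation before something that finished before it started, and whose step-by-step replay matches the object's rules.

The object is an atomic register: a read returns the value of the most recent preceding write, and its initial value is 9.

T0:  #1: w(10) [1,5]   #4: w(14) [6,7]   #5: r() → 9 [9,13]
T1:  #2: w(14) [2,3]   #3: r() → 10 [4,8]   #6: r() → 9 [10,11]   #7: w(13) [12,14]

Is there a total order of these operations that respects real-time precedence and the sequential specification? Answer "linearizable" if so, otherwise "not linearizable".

not linearizable

cut after 10 events: linearizable; cut after 11 events (#6 responds, time 11): not linearizable
all 5 real-time-respecting orders fail — 5 completed atomic register operations, no legal replay
include/drop combinations of the 1 pending operation (#5) were all tried; none helps
sample order #1, #2, #3, #4, #6 (pending dropped) stalls at step 3 — #3 r() → 10 has no legal effect
sample order #1, #2, #4, #3, #6 (pending dropped) stalls at step 4 — #3 r() → 10 has no legal effect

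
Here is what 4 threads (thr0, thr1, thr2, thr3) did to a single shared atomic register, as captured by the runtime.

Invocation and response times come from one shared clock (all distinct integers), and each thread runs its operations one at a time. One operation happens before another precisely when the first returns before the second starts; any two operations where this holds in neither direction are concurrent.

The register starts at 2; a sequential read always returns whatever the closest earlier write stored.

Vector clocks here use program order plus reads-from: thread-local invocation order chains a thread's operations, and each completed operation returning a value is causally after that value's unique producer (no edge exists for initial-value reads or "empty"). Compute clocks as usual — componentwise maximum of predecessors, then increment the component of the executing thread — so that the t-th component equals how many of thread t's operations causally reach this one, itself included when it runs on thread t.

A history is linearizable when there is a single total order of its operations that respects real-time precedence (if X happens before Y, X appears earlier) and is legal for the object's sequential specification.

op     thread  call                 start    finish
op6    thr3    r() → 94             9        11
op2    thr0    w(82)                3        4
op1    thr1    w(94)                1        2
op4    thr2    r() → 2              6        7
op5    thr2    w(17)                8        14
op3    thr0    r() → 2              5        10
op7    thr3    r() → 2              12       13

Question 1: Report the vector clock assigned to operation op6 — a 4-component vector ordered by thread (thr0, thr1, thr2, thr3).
Answer: (0, 1, 0, 1)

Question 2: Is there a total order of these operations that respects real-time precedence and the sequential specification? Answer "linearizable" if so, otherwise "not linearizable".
not linearizable

prefix check: 1..6 passes, 1..7 fails once op4's time-7 response joins
one real-time candidate order over the 3 completed operations — the atomic register replay rejects it
completion choices over the 1 pending operation (op3) were checked; none helps
for example op1, op2, op4 (pending dropped) fails at step 3: op4 r() → 2 is not legal there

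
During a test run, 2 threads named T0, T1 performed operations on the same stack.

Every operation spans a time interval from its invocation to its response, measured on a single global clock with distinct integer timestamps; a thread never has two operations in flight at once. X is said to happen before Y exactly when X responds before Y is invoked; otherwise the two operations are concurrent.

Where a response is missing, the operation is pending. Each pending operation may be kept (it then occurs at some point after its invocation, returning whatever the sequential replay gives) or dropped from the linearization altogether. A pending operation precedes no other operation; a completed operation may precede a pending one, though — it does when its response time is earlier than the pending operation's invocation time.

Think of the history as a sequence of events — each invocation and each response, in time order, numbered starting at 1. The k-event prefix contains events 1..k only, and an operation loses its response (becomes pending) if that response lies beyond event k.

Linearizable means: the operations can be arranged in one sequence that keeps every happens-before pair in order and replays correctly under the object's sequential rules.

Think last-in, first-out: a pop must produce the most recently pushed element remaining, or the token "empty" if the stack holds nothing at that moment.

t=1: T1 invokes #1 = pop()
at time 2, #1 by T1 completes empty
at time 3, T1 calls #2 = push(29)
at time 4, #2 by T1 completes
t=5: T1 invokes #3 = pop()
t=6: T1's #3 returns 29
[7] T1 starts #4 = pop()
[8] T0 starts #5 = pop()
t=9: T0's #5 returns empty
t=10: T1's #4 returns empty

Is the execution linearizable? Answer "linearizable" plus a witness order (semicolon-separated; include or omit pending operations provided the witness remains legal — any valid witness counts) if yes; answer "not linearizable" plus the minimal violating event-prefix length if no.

step 1: #1 pop() → empty — stack <>
step 2: #2 push(29) — stack <29>
step 3: #3 pop() → 29 — stack <>
step 4: #4 pop() → empty — stack <>
step 5: #5 pop() → empty — stack <>

linearizable — witness: #1; #2; #3; #4; #5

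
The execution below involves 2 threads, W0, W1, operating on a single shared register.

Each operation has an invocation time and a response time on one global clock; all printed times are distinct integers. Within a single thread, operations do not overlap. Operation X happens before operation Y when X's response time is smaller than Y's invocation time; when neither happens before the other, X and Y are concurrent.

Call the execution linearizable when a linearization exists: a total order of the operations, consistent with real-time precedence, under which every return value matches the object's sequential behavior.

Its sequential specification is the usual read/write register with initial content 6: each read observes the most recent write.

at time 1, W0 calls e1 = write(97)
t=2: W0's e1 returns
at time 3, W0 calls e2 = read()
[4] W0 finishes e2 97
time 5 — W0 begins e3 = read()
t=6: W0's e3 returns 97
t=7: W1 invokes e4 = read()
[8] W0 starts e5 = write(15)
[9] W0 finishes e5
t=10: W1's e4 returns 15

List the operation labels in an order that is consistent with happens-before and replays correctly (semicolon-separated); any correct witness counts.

e1; e2; e3; e5; e4

after step 1 (e1 write(97)): value 97
after step 2 (e2 read() → 97): value 97
after step 3 (e3 read() → 97): value 97
after step 4 (e5 write(15)): value 15
after step 5 (e4 read() → 15): value 15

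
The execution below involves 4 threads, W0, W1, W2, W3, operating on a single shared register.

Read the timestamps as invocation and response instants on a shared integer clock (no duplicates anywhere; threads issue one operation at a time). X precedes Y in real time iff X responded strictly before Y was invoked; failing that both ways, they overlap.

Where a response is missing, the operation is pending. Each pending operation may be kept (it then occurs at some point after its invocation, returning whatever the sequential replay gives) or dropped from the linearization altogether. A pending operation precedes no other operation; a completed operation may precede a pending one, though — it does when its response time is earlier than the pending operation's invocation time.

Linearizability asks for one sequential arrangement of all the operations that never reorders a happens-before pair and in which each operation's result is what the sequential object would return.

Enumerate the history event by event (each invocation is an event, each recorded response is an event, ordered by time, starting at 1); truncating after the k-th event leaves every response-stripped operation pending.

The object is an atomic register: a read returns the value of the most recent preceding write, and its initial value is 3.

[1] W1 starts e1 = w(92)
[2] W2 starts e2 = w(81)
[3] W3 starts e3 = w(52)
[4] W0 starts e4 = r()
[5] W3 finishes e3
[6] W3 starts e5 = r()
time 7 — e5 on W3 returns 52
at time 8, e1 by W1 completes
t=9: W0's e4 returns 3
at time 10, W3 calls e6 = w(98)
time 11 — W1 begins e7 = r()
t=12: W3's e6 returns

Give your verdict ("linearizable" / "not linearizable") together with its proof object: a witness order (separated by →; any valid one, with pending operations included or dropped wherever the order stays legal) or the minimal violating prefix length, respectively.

1. e4 r() → 3, leaving value 3
2. e1 w(92), leaving value 92
3. e2 w(81) (pending, included), leaving value 81
4. e3 w(52), leaving value 52
5. e5 r() → 52, leaving value 52
6. e6 w(98), leaving value 98

linearizable — witness: e4 → e1 → e2 → e3 → e5 → e6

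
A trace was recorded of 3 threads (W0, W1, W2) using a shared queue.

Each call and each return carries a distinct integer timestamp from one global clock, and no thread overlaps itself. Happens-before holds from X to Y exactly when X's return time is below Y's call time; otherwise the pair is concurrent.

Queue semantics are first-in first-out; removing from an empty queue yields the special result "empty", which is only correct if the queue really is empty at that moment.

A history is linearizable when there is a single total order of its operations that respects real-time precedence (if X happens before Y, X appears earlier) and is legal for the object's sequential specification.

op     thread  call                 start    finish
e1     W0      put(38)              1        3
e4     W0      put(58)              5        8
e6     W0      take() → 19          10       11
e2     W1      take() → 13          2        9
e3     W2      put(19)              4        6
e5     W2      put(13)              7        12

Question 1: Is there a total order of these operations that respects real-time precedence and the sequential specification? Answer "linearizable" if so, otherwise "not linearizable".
cut after 8 events: linearizable; cut after 9 events (e2 responds, time 9): not linearizable
4 completed operations, 8 real-time-consistent orders — every queue replay fails
every completion of the 1 pending operation (e5) was checked; none linearizes
take e1, e2, e3, e4 (pending dropped): step 2 already fails, because e2 take() → 13 cannot occur there
take e1, e2, e4, e3 (pending dropped): step 2 already fails, because e2 take() → 13 cannot occur there

not linearizable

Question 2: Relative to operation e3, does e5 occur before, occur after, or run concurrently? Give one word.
e5 spans [7,12], e3 spans [4,6]
resp(e3)=6 < inv(e5)=7

after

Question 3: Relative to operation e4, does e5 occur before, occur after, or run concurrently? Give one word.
e5 spans [7,12], e4 spans [5,8]
the intervals overlap in both directions

concurrent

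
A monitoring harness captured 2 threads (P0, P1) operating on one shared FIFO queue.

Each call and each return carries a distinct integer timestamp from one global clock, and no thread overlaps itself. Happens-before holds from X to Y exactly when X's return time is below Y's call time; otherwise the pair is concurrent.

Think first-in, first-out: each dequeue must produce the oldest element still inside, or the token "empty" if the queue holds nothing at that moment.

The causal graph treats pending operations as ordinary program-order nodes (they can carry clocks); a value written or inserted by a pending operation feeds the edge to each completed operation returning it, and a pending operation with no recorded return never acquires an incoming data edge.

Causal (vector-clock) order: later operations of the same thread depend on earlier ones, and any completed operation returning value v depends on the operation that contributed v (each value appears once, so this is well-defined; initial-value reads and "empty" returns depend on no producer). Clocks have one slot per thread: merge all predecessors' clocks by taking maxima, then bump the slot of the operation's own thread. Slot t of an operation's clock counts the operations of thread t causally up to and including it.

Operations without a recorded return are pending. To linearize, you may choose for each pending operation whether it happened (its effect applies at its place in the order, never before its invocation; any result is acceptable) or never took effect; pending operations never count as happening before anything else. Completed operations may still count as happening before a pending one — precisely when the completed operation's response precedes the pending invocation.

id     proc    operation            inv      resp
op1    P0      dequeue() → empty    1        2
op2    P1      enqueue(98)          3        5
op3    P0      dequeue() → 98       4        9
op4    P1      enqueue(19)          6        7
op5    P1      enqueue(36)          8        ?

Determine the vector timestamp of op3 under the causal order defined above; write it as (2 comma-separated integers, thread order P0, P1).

op2, invoked 3, has no incoming edges; only P1's bump applies → (0, 1)
op1, invoked 1, has no incoming edges; only P0's bump applies → (1, 0)
op4 (invocation 6): componentwise max over VC(op2)=(0, 1), +1 at P1, giving (0, 2)
op5 (invocation 8): componentwise max over VC(op4)=(0, 2), +1 at P1, giving (0, 3)
op3 (invocation 4): componentwise max over VC(op1)=(1, 0), VC(op2)=(0, 1), +1 at P0, giving (2, 1)
target: VC(op3) = (2, 1)

(2, 1)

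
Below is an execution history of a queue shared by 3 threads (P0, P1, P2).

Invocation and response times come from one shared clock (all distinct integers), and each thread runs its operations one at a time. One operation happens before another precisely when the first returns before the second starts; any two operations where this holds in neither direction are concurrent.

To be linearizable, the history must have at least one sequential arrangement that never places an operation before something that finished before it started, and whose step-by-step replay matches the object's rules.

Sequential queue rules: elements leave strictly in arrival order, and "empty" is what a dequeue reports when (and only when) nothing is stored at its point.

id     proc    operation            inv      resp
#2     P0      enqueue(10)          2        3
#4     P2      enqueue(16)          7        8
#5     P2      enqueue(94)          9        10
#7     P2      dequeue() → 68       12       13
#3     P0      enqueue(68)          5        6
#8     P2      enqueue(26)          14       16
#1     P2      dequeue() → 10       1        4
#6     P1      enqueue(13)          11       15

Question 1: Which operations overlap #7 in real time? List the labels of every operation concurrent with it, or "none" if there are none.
concurrent with #7 ([12,13]): every op whose interval crosses 12..13
#1 [1,4]: before
#2 [2,3]: before
#3 [5,6]: before
#4 [7,8]: before
#5 [9,10]: before
#6 [11,15]: concurrent
#8 [14,16]: after

#6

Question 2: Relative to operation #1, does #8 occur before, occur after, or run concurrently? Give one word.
#8 spans [14,16], #1 spans [1,4]
resp(#1)=4 < inv(#8)=14

after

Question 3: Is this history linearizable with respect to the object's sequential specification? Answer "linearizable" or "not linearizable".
one valid linearization: #2, #1, #3, #4, #5, #6, #7, #8
1. #2 enqueue(10), leaving queue <10>
2. #1 dequeue() → 10, leaving queue <>
3. #3 enqueue(68), leaving queue <68>
4. #4 enqueue(16), leaving queue <68,16>
5. #5 enqueue(94), leaving queue <68,16,94>
6. #6 enqueue(13), leaving queue <68,16,94,13>
7. #7 dequeue() → 68, leaving queue <16,94,13>
8. #8 enqueue(26), leaving queue <16,94,13,26>

linearizable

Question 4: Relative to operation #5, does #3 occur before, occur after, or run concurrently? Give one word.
#3 spans [5,6], #5 spans [9,10]
resp(#3)=6 < inv(#5)=9

before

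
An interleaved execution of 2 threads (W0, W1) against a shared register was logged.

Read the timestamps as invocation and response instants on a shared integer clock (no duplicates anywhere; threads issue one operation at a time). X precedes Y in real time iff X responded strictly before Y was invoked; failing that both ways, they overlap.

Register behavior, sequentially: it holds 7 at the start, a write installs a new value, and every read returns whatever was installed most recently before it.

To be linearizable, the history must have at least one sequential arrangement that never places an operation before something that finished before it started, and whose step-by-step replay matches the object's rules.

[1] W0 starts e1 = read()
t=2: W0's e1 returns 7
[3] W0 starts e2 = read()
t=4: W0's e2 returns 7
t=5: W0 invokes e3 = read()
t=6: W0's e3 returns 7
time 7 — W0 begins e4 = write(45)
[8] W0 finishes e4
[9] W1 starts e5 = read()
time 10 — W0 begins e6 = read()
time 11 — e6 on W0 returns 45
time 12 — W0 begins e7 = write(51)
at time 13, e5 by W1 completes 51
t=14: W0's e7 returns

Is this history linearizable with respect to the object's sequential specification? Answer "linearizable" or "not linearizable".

a witness: e1, e2, e3, e4, e6, e7, e5
1. e1 read() → 7, leaving value 7
2. e2 read() → 7, leaving value 7
3. e3 read() → 7, leaving value 7
4. e4 write(45), leaving value 45
5. e6 read() → 45, leaving value 45
6. e7 write(51), leaving value 51
7. e5 read() → 51, leaving value 51

linearizable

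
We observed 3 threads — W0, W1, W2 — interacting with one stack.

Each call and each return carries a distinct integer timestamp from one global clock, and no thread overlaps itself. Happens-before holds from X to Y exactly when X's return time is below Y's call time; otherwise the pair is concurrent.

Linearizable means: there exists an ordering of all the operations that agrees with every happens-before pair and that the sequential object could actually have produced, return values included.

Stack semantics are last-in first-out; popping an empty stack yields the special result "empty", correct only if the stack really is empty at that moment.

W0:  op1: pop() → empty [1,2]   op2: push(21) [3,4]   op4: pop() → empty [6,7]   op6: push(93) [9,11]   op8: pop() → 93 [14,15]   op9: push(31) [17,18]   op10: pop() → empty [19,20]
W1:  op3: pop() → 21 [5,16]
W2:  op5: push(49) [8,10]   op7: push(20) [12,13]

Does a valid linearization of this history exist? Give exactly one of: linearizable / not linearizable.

not linearizable

already the first 15 events (up to op8's response at time 15) admit no linearization; the first 14 still do
checked exhaustively: 2 real-time-consistent orders of 7 completed operations, zero legal stack replays
include/drop combinations of the 1 pending operation (op3) were all tried; none helps
take op1, op2, op4, op5, op6, op7, op8 (pending dropped): step 3 already fails, because op4 pop() → empty cannot occur there
take op1, op2, op4, op6, op5, op7, op8 (pending dropped): step 3 already fails, because op4 pop() → empty cannot occur there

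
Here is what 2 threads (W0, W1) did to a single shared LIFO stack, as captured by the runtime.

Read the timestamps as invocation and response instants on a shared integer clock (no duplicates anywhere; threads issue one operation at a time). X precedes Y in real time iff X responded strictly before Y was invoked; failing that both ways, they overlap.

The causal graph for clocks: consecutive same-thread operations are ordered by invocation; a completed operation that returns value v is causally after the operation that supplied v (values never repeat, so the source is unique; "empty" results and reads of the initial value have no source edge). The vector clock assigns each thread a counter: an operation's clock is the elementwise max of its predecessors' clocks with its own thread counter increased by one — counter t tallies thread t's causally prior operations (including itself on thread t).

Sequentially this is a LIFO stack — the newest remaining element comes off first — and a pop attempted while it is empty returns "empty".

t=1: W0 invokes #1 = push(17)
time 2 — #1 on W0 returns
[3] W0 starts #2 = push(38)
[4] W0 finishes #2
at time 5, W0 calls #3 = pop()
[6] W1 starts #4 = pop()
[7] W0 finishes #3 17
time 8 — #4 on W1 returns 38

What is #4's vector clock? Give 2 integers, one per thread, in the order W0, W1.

VC(#1, invoked at 1): no causal predecessors; +1 on W0 → (1, 0)
from VC(#1)=(1, 0), #2 (invoked 3) maxes components and bumps W0 → (2, 0)
from VC(#2)=(2, 0), #4 (invoked 6) maxes components and bumps W1 → (2, 1)
from VC(#1)=(1, 0), VC(#2)=(2, 0), #3 (invoked 5) maxes components and bumps W0 → (3, 0)
target: VC(#4) = (2, 1)

(2, 1)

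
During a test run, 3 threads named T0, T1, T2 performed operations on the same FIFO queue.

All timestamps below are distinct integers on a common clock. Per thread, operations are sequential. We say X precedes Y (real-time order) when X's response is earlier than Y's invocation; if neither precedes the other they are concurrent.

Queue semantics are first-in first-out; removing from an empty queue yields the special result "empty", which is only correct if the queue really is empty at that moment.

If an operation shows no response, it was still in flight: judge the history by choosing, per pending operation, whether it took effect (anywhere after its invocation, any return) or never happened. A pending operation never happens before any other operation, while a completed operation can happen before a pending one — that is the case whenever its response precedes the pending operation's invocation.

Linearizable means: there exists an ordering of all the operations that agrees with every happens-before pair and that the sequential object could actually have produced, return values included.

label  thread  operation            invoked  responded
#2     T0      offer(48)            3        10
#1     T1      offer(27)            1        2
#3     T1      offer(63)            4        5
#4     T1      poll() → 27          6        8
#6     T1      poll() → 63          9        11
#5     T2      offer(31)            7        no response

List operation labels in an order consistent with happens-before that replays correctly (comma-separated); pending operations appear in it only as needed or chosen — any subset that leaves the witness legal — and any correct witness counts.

step 1: #1 offer(27) — queue <27>
step 2: #3 offer(63) — queue <27,63>
step 3: #2 offer(48) — queue <27,63,48>
step 4: #4 poll() → 27 — queue <63,48>
step 5: #5 offer(31) (pending, included) — queue <63,48,31>
step 6: #6 poll() → 63 — queue <48,31>

#1, #3, #2, #4, #5, #6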